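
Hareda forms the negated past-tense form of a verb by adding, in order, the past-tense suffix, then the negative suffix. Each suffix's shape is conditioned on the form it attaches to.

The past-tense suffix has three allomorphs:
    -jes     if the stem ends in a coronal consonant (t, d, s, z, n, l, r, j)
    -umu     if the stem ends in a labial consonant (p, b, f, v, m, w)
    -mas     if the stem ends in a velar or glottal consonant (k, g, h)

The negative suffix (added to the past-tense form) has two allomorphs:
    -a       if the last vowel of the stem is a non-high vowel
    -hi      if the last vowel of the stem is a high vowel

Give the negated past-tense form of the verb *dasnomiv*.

dasnomivumuhi

Since the final consonant of *dasnomiv* is /v/ (labial), it takes -umu, giving *dasnomivumu*.
Since the last vowel of the past-tense form *dasnomivumu* is /u/ (a high vowel), it takes -hi, giving *dasnomivumuhi*.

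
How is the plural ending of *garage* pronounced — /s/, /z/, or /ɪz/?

The stem *garage* ends in a sibilant (/s, z, ʃ, ʒ, tʃ, dʒ/).
The plural suffix surfaces as /ɪz/ after sibilants, /s/ after other voiceless consonants, and /z/ after other voiced sounds.
So the plural -s on *garage* is pronounced /ɪz/.

/ɪz/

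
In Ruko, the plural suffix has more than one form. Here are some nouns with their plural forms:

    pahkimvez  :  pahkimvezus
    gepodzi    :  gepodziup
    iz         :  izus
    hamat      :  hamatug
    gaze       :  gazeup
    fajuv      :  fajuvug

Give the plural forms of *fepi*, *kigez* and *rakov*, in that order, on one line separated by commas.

fepiup, kigezus, rakovug

Looking at the final sound of each stem: -us when the stem ends in a sibilant (*pahkimvez*, *iz*); -ug when the stem ends in a non-sibilant consonant (*hamat*, *fajuv*); -up when the stem ends in a vowel (*gepodzi*, *gaze*).
*fepi* — final sound /i/ (a vowel) → -up → *fepiup*.
The final sound of *kigez* is /z/, which is a sibilant, so the suffix is -us, giving *kigezus*.
*rakov*: final sound = /v/, a non-sibilant consonant → -ug → *rakovug*.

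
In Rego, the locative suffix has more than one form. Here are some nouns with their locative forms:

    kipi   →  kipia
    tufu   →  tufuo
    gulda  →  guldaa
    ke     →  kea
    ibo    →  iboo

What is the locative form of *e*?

ea

The pattern is rounding harmony: -o when the last vowel of the stem is a rounded vowel (*tufu*, *ibo*); -a when the last vowel of the stem is an unrounded vowel (*kipi*, *gulda*, *ke*).
*e*: last vowel = /e/, an unrounded vowel → -a → *ea*.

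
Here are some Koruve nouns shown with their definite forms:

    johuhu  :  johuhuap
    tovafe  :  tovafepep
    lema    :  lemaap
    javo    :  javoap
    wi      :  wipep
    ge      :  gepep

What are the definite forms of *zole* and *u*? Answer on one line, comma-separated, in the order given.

The alternation tracks the last vowel of the stem — -pep when the last vowel of the stem is a front vowel (*tovafe*, *wi*, *ge*); -ap when the last vowel of the stem is a back vowel (*johuhu*, *lema*, *javo*).
*zole*: last vowel = /e/, a front vowel → -pep → *zolepep*.
Since the last vowel of *u* is /u/ (a back vowel), it takes -ap, giving *uap*.

zolepep, uap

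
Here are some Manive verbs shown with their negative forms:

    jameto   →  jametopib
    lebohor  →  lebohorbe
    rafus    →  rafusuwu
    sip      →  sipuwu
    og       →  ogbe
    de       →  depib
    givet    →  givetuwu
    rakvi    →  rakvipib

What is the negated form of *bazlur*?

The alternation tracks the final sound of the stem — -uwu when the stem ends in a voiceless consonant (*rafus*, *sip*, *givet*); -be when the stem ends in a voiced consonant (*lebohor*, *og*); -pib when the stem ends in a vowel (*jameto*, *de*, *rakvi*).
*bazlur* — final sound /r/ (a voiced consonant) → -be → *bazlurbe*.

bazlurbe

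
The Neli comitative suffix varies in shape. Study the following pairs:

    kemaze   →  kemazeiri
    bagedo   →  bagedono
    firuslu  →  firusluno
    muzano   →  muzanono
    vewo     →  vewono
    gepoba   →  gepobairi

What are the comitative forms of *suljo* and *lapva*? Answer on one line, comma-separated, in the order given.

suljono, lapvairi

Looking at the last vowel of each stem: -no when the last vowel of the stem is a rounded vowel (*bagedo*, *firuslu*, *muzano*, *vewo*); -iri when the last vowel of the stem is an unrounded vowel (*kemaze*, *gepoba*).
*suljo*: last vowel = /o/, a rounded vowel → -no → *suljono*.
Since the last vowel of *lapva* is /a/ (an unrounded vowel), it takes -iri, giving *lapvairi*.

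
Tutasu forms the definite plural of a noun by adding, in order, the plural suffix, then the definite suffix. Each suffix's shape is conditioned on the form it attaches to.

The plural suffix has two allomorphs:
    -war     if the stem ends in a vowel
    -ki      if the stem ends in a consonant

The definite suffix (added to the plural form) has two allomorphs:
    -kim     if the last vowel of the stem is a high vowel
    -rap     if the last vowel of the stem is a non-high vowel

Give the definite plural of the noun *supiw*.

*supiw* — final sound /w/ (a consonant) → -ki → *supiwki*.
The last vowel of the plural form *supiwki* is /i/, which is a high vowel, so the definite suffix is -kim, giving *supiwkikim*.

supiwkikim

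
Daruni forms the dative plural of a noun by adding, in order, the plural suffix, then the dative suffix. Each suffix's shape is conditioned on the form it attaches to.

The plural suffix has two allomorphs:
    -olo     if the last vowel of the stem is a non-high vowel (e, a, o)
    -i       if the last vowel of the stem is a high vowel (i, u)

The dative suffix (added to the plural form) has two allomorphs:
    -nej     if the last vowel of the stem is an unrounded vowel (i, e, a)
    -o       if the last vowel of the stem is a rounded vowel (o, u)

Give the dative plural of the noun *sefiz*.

Since the last vowel of *sefiz* is /i/ (a high vowel), it takes -i, giving *sefizi*.
The plural form *sefizi* — last vowel /i/ (an unrounded vowel) → -nej → *sefizinej*.

sefizinej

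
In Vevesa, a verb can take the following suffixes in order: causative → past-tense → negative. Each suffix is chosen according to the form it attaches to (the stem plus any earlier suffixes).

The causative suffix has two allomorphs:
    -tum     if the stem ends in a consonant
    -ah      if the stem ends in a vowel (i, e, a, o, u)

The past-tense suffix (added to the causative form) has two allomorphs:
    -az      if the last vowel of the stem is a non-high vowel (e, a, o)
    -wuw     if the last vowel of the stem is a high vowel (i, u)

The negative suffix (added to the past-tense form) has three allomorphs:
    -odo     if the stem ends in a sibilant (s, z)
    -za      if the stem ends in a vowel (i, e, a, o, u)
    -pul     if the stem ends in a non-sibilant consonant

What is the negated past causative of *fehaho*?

The final sound of *fehaho* is /o/, which is a vowel, so the causative suffix is -ah, giving *fehahoah*.
The causative form *fehahoah* — last vowel /a/ (a non-high vowel) → -az → *fehahoahaz*.
Since the final sound of the past-tense form *fehahoahaz* is /z/ (a sibilant), it takes -odo, giving *fehahoahazodo*.

fehahoahazodo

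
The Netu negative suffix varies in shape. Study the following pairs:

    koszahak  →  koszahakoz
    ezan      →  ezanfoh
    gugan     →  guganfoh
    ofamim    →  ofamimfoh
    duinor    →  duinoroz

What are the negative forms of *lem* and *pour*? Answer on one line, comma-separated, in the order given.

The suffix is conditioned by the final consonant: -foh when the stem ends in a nasal (*ezan*, *gugan*, *ofamim*); -oz when the stem ends in a non-nasal consonant (*koszahak*, *duinor*).
*lem* — final consonant /m/ (a nasal) → -foh → *lemfoh*.
*pour* — final consonant /r/ (non-nasal) → -oz → *pouroz*.

lemfoh, pouroz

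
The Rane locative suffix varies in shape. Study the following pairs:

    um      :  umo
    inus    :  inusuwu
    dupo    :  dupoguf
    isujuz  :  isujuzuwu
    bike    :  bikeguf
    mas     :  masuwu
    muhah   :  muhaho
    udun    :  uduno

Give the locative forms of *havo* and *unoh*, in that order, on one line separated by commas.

havoguf, unoho

The suffix is conditioned by the final sound: -uwu when the stem ends in a sibilant (*inus*, *isujuz*, *mas*); -o when the stem ends in a non-sibilant consonant (*um*, *muhah*, *udun*); -guf when the stem ends in a vowel (*dupo*, *bike*).
Since the final sound of *havo* is /o/ (a vowel), it takes -guf, giving *havoguf*.
The final sound of *unoh* is /h/, which is a non-sibilant consonant, so the suffix is -o, giving *unoho*.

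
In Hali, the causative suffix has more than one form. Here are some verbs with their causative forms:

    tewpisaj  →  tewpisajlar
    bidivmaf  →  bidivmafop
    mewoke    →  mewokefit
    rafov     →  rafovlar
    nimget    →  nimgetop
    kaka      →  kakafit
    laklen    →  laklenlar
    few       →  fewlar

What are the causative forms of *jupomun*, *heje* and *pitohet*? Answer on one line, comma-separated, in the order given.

jupomunlar, hejefit, pitohetop

The suffix is conditioned by the final sound: -op when the stem ends in a voiceless consonant (*bidivmaf*, *nimget*); -lar when the stem ends in a voiced consonant (*tewpisaj*, *rafov*, *laklen*, *few*); -fit when the stem ends in a vowel (*mewoke*, *kaka*).
Since the final sound of *jupomun* is /n/ (a voiced consonant), it takes -lar, giving *jupomunlar*.
The final sound of *heje* is /e/, which is a vowel, so the suffix is -fit, giving *hejefit*.
*pitohet* — final sound /t/ (a voiceless consonant) → -op → *pitohetop*.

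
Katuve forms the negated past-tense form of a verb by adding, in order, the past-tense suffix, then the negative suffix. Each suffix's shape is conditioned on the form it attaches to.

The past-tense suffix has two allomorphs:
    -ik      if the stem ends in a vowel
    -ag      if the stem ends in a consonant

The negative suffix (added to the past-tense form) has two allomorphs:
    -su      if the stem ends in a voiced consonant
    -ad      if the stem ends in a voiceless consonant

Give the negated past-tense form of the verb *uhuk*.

The final sound of *uhuk* is /k/, which is a consonant, so the past-tense suffix is -ag, giving *uhukag*.
Since the final consonant of the past-tense form *uhukag* is /g/ (voiced), it takes -su, giving *uhukagsu*.

uhukagsu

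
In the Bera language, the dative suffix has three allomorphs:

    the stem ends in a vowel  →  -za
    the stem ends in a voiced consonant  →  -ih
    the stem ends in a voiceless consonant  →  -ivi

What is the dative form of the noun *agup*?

agupivi

Since the final sound of *agup* is /p/ (a voiceless consonant), it takes -ivi, giving *agupivi*.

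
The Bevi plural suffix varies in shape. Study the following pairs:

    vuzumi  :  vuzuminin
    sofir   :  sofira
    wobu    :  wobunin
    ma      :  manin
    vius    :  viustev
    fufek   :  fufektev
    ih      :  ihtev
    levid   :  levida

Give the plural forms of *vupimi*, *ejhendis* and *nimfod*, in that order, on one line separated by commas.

The pattern is voicing of the final sound: -tev when the stem ends in a voiceless consonant (*vius*, *fufek*, *ih*); -a when the stem ends in a voiced consonant (*sofir*, *levid*); -nin when the stem ends in a vowel (*vuzumi*, *wobu*, *ma*).
Since the final sound of *vupimi* is /i/ (a vowel), it takes -nin, giving *vupiminin*.
*ejhendis*: final sound = /s/, a voiceless consonant → -tev → *ejhendistev*.
The final sound of *nimfod* is /d/, which is a voiced consonant, so the suffix is -a, giving *nimfoda*.

vupiminin, ejhendistev, nimfoda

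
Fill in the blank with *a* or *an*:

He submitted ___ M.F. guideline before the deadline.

an

The indefinite article is chosen by the initial *sound* of the following word, not its spelling.
The initialism *M.F.* is read letter by letter; the first letter, M, is pronounced /ɛm/, which begins with a vowel sound.
So the article is *an*: He submitted an M.F. guideline before the deadline.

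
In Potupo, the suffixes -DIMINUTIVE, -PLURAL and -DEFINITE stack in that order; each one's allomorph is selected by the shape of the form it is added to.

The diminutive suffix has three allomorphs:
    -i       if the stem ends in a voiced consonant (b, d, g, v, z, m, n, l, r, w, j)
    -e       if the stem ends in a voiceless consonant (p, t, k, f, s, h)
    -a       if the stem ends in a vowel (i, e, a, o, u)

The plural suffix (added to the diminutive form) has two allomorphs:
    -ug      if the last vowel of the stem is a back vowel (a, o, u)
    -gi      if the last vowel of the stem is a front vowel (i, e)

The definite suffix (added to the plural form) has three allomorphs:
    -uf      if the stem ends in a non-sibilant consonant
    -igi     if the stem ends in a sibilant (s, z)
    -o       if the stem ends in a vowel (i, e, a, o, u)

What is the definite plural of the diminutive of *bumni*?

bumniauguf

*bumni* — final sound /i/ (a vowel) → -a → *bumnia*.
Since the last vowel of the diminutive form *bumnia* is /a/ (a back vowel), it takes -ug, giving *bumniaug*.
The plural form *bumniaug* — final sound /g/ (a non-sibilant consonant) → -uf → *bumniauguf*.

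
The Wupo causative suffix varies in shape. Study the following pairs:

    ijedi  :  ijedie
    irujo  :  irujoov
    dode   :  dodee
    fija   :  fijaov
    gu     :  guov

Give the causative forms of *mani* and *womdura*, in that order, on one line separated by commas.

manie, womduraov

The alternation tracks the last vowel of the stem — -e when the last vowel of the stem is a front vowel (*ijedi*, *dode*); -ov when the last vowel of the stem is a back vowel (*irujo*, *fija*, *gu*).
Since the last vowel of *mani* is /i/ (a front vowel), it takes -e, giving *manie*.
The last vowel of *womdura* is /a/, which is a back vowel, so the suffix is -ov, giving *womduraov*.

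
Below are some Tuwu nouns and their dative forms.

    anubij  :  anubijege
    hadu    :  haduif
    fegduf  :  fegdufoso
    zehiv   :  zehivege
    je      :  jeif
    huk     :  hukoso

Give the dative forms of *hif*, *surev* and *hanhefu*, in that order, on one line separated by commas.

hifoso, surevege, hanhefuif

The pattern is voicing of the final sound: -oso when the stem ends in a voiceless consonant (*fegduf*, *huk*); -ege when the stem ends in a voiced consonant (*anubij*, *zehiv*); -if when the stem ends in a vowel (*hadu*, *je*).
Since the final sound of *hif* is /f/ (a voiceless consonant), it takes -oso, giving *hifoso*.
*surev* — final sound /v/ (a voiced consonant) → -ege → *surevege*.
*hanhefu* — final sound /u/ (a vowel) → -if → *hanhefuif*.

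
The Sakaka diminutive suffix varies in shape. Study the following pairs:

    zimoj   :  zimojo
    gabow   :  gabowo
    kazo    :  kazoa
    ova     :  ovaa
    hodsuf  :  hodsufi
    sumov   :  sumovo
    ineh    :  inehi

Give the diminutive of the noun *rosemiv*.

rosemivo

The alternation tracks the final sound of the stem — -i when the stem ends in a voiceless consonant (*hodsuf*, *ineh*); -o when the stem ends in a voiced consonant (*zimoj*, *gabow*, *sumov*); -a when the stem ends in a vowel (*kazo*, *ova*).
Since the final sound of *rosemiv* is /v/ (a voiced consonant), it takes -o, giving *rosemivo*.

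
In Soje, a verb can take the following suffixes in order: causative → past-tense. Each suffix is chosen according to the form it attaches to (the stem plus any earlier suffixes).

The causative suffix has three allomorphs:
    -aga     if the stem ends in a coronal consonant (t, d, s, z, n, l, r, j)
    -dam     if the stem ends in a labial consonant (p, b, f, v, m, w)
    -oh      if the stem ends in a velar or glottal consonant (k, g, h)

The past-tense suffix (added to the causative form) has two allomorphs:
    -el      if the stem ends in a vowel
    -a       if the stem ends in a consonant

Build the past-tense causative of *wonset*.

wonsetagael

Since the final consonant of *wonset* is /t/ (coronal), it takes -aga, giving *wonsetaga*.
The final sound of the causative form *wonsetaga* is /a/, which is a vowel, so the past-tense suffix is -el, giving *wonsetagael*.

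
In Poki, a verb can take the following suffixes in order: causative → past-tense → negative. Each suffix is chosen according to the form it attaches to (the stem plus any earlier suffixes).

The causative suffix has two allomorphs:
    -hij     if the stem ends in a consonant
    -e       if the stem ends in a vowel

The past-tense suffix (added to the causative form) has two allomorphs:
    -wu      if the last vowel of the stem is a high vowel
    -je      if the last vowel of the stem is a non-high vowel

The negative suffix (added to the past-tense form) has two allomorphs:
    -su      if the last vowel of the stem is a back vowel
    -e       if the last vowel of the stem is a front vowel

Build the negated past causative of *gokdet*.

*gokdet*: final sound = /t/, a consonant → -hij → *gokdethij*.
The causative form *gokdethij*: last vowel = /i/, a high vowel → -wu → *gokdethijwu*.
Since the last vowel of the past-tense form *gokdethijwu* is /u/ (a back vowel), it takes -su, giving *gokdethijwusu*.

gokdethijwusu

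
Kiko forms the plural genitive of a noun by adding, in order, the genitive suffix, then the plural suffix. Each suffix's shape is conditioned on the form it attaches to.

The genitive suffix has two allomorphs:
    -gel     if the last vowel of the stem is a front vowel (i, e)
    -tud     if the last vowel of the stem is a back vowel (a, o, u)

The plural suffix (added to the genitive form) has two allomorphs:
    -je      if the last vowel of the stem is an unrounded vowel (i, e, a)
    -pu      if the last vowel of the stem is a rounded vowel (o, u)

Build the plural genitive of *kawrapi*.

kawrapigelje

*kawrapi* — last vowel /i/ (a front vowel) → -gel → *kawrapigel*.
Since the last vowel of the genitive form *kawrapigel* is /e/ (an unrounded vowel), it takes -je, giving *kawrapigelje*.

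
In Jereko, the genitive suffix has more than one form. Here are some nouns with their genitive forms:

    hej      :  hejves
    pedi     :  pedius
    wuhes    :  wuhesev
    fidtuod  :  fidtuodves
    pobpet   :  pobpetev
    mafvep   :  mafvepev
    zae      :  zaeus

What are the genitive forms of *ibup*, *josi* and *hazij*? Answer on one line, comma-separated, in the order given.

ibupev, josius, hazijves

Looking at the final sound of each stem: -ev when the stem ends in a voiceless consonant (*wuhes*, *pobpet*, *mafvep*); -ves when the stem ends in a voiced consonant (*hej*, *fidtuod*); -us when the stem ends in a vowel (*pedi*, *zae*).
The final sound of *ibup* is /p/, which is a voiceless consonant, so the suffix is -ev, giving *ibupev*.
*josi*: final sound = /i/, a vowel → -us → *josius*.
*hazij* — final sound /j/ (a voiced consonant) → -ves → *hazijves*.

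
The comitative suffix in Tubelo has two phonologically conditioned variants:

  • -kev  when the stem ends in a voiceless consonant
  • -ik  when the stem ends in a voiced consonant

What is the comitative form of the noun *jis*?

*jis* — final consonant /s/ (voiceless) → -kev → *jiskev*.

jiskev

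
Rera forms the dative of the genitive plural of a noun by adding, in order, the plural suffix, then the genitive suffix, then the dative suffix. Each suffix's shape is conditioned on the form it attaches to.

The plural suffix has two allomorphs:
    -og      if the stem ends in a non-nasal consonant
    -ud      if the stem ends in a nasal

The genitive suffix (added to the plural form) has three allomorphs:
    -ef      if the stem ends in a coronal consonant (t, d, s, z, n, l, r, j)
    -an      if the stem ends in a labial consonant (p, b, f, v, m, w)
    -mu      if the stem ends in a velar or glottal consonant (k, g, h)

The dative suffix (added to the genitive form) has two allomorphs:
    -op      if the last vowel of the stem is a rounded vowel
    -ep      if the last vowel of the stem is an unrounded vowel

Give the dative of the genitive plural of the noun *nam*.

namudefep

The final consonant of *nam* is /m/, which is a nasal, so the plural suffix is -ud, giving *namud*.
The plural form *namud*: final consonant = /d/, coronal → -ef → *namudef*.
The last vowel of the genitive form *namudef* is /e/, which is an unrounded vowel, so the dative suffix is -ep, giving *namudefep*.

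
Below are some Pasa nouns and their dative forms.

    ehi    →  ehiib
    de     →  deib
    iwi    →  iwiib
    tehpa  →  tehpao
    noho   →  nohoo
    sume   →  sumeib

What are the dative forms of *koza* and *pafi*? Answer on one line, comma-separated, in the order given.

kozao, pafiib

The suffix is conditioned by the last vowel: -ib when the last vowel of the stem is a front vowel (*ehi*, *de*, *iwi*, *sume*); -o when the last vowel of the stem is a back vowel (*tehpa*, *noho*).
The last vowel of *koza* is /a/, which is a back vowel, so the suffix is -o, giving *kozao*.
The last vowel of *pafi* is /i/, which is a front vowel, so the suffix is -ib, giving *pafiib*.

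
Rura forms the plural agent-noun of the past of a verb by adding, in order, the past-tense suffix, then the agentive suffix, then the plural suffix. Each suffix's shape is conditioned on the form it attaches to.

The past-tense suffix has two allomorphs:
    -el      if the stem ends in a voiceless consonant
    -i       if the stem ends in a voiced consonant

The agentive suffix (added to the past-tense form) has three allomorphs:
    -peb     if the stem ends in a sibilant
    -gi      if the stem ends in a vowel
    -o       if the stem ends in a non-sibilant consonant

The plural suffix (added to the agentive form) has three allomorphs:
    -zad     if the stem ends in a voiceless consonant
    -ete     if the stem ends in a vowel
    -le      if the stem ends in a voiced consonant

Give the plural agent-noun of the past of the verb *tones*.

Since the final consonant of *tones* is /s/ (voiceless), it takes -el, giving *tonesel*.
The final sound of the past-tense form *tonesel* is /l/, which is a non-sibilant consonant, so the agentive suffix is -o, giving *toneselo*.
Since the final sound of the agentive form *toneselo* is /o/ (a vowel), it takes -ete, giving *toneseloete*.

toneseloete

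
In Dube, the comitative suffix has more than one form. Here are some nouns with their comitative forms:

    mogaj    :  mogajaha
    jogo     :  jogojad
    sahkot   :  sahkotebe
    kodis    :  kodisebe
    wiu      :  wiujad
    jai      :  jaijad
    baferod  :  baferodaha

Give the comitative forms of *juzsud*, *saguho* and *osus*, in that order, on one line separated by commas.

Looking at the final sound of each stem: -ebe when the stem ends in a voiceless consonant (*sahkot*, *kodis*); -aha when the stem ends in a voiced consonant (*mogaj*, *baferod*); -jad when the stem ends in a vowel (*jogo*, *wiu*, *jai*).
*juzsud*: final sound = /d/, a voiced consonant → -aha → *juzsudaha*.
The final sound of *saguho* is /o/, which is a vowel, so the suffix is -jad, giving *saguhojad*.
*osus* — final sound /s/ (a voiceless consonant) → -ebe → *osusebe*.

juzsudaha, saguhojad, osusebe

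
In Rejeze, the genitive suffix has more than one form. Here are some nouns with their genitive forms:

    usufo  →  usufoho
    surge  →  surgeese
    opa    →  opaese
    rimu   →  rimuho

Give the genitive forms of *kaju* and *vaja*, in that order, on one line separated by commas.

kajuho, vajaese

The alternation tracks the last vowel of the stem — -ho when the last vowel of the stem is a rounded vowel (*usufo*, *rimu*); -ese when the last vowel of the stem is an unrounded vowel (*surge*, *opa*).
*kaju* — last vowel /u/ (a rounded vowel) → -ho → *kajuho*.
Since the last vowel of *vaja* is /a/ (an unrounded vowel), it takes -ese, giving *vajaese*.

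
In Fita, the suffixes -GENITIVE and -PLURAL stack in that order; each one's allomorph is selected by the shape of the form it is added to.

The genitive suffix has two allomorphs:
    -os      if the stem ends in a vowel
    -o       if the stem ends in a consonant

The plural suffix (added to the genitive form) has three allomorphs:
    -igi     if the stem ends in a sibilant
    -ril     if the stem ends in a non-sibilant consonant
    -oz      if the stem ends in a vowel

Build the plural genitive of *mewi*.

mewiosigi

Since the final sound of *mewi* is /i/ (a vowel), it takes -os, giving *mewios*.
The genitive form *mewios* — final sound /s/ (a sibilant) → -igi → *mewiosigi*.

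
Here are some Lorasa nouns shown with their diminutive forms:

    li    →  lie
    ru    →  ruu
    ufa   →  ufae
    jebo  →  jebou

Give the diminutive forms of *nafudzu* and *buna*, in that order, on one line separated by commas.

nafudzuu, bunae

The alternation tracks the last vowel of the stem — -u when the last vowel of the stem is a rounded vowel (*ru*, *jebo*); -e when the last vowel of the stem is an unrounded vowel (*li*, *ufa*).
*nafudzu*: last vowel = /u/, a rounded vowel → -u → *nafudzuu*.
*buna*: last vowel = /a/, an unrounded vowel → -e → *bunae*.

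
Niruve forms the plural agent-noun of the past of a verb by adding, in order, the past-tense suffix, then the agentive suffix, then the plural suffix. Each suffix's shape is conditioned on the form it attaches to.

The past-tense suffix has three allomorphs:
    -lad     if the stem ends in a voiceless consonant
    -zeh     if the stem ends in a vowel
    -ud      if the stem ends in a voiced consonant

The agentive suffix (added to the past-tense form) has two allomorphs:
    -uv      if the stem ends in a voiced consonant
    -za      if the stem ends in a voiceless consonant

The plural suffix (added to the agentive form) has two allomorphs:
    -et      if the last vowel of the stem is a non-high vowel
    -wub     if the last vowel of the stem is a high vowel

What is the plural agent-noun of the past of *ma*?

mazehzaet

*ma* — final sound /a/ (a vowel) → -zeh → *mazeh*.
The past-tense form *mazeh*: final consonant = /h/, voiceless → -za → *mazehza*.
Since the last vowel of the agentive form *mazehza* is /a/ (a non-high vowel), it takes -et, giving *mazehzaet*.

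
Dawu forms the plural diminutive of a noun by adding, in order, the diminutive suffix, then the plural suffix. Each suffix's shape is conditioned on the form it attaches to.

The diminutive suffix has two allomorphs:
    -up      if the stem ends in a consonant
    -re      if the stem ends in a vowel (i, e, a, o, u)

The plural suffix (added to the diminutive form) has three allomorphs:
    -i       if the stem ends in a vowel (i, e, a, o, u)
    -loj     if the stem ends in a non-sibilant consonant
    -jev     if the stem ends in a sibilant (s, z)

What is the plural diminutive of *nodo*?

nodorei

*nodo* — final sound /o/ (a vowel) → -re → *nodore*.
Since the final sound of the diminutive form *nodore* is /e/ (a vowel), it takes -i, giving *nodorei*.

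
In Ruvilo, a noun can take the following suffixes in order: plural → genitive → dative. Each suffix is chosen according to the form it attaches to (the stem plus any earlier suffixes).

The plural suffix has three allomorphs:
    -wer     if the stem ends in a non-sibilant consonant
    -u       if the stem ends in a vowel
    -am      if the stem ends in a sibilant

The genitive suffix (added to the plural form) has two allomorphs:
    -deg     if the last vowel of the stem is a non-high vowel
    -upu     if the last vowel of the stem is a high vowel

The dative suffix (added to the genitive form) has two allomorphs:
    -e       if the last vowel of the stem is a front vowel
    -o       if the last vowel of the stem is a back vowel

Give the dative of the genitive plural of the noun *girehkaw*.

girehkawwerdege

Since the final sound of *girehkaw* is /w/ (a non-sibilant consonant), it takes -wer, giving *girehkawwer*.
The last vowel of the plural form *girehkawwer* is /e/, which is a non-high vowel, so the genitive suffix is -deg, giving *girehkawwerdeg*.
The genitive form *girehkawwerdeg*: last vowel = /e/, a front vowel → -e → *girehkawwerdege*.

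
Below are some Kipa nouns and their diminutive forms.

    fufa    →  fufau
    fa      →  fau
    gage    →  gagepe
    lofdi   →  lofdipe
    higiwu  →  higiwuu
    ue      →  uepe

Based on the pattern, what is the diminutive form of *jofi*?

jofipe

Looking at the last vowel of each stem: -pe when the last vowel of the stem is a front vowel (*gage*, *lofdi*, *ue*); -u when the last vowel of the stem is a back vowel (*fufa*, *fa*, *higiwu*).
*jofi* — last vowel /i/ (a front vowel) → -pe → *jofipe*.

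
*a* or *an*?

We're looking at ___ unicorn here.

The indefinite article is chosen by the initial *sound* of the following word, not its spelling.
*unicorn* begins with the sound /juː/ (u pronounced /juː/) — a consonant sound.
So the article is *a*: We're looking at a unicorn here.

a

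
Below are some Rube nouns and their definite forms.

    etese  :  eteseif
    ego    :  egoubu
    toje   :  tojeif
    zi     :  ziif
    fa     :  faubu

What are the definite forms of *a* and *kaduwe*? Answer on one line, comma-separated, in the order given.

The alternation tracks the last vowel of the stem — -if when the last vowel of the stem is a front vowel (*etese*, *toje*, *zi*); -ubu when the last vowel of the stem is a back vowel (*ego*, *fa*).
*a* — last vowel /a/ (a back vowel) → -ubu → *aubu*.
*kaduwe*: last vowel = /e/, a front vowel → -if → *kaduweif*.

aubu, kaduweif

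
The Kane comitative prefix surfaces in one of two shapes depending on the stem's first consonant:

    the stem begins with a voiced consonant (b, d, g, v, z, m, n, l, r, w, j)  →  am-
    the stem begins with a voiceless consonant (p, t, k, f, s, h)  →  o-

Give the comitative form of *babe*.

ambabe

The first consonant of *babe* is /b/, which is voiced, so the prefix is am-, giving *ambabe*.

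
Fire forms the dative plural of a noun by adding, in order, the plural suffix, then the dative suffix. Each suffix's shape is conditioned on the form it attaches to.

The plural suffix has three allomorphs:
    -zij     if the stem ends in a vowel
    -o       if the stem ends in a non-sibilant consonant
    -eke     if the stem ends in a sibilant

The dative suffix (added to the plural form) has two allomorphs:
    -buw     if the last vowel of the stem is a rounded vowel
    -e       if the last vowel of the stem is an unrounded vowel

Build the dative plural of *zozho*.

zozhozije

*zozho* — final sound /o/ (a vowel) → -zij → *zozhozij*.
The last vowel of the plural form *zozhozij* is /i/, which is an unrounded vowel, so the dative suffix is -e, giving *zozhozije*.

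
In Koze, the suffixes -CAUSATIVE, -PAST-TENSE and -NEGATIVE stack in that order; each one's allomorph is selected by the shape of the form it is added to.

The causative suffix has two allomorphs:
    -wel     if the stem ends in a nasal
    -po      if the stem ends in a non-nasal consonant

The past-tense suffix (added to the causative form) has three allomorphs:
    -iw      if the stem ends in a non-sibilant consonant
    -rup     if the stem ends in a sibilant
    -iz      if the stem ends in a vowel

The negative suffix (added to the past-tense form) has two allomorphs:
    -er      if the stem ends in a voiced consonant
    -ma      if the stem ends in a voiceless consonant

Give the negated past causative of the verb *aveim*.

aveimweliwer

*aveim*: final consonant = /m/, a nasal → -wel → *aveimwel*.
The final sound of the causative form *aveimwel* is /l/, which is a non-sibilant consonant, so the past-tense suffix is -iw, giving *aveimweliw*.
The final consonant of the past-tense form *aveimweliw* is /w/, which is voiced, so the negative suffix is -er, giving *aveimweliwer*.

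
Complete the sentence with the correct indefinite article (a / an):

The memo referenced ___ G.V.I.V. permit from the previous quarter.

a

The indefinite article is chosen by the initial *sound* of the following word, not its spelling.
The initialism *G.V.I.V.* is read letter by letter; the first letter, G, is pronounced /dʒiː/, which begins with a consonant sound.
So the article is *a*: The memo referenced a G.V.I.V. permit from the previous quarter.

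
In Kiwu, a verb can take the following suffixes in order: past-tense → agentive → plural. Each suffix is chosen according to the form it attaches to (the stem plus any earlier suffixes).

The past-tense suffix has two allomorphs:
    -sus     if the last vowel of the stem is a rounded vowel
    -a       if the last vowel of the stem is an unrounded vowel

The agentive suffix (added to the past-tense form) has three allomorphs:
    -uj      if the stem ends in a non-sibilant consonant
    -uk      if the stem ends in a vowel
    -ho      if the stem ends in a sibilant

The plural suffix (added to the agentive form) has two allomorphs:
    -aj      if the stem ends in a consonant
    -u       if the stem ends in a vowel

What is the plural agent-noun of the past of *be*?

beaukaj

The last vowel of *be* is /e/, which is an unrounded vowel, so the past-tense suffix is -a, giving *bea*.
The final sound of the past-tense form *bea* is /a/, which is a vowel, so the agentive suffix is -uk, giving *beauk*.
The agentive form *beauk*: final sound = /k/, a consonant → -aj → *beaukaj*.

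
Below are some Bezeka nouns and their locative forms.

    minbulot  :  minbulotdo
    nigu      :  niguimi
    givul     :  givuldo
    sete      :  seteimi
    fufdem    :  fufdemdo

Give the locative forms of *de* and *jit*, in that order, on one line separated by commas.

The suffix is conditioned by the final sound: -do when the stem ends in a consonant (*minbulot*, *givul*, *fufdem*); -imi when the stem ends in a vowel (*nigu*, *sete*).
Since the final sound of *de* is /e/ (a vowel), it takes -imi, giving *deimi*.
The final sound of *jit* is /t/, which is a consonant, so the suffix is -do, giving *jitdo*.

deimi, jitdo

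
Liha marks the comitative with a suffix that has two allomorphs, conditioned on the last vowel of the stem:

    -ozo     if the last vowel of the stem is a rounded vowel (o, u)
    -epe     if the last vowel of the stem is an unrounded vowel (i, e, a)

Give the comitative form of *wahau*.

wahauozo

*wahau*: last vowel = /u/, a rounded vowel → -ozo → *wahauozo*.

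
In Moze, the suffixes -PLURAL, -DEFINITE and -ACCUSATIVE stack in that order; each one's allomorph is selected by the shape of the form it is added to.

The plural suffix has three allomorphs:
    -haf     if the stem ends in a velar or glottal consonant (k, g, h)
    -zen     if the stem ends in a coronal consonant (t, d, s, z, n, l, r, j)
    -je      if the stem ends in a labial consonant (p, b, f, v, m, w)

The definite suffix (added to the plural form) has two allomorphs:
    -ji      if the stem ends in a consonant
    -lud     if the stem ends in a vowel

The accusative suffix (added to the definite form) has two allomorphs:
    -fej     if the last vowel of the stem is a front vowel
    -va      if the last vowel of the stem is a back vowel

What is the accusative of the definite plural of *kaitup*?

kaitupjeludva

*kaitup*: final consonant = /p/, labial → -je → *kaitupje*.
Since the final sound of the plural form *kaitupje* is /e/ (a vowel), it takes -lud, giving *kaitupjelud*.
The definite form *kaitupjelud* — last vowel /u/ (a back vowel) → -va → *kaitupjeludva*.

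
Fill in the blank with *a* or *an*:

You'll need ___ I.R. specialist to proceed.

The indefinite article is chosen by the initial *sound* of the following word, not its spelling.
The initialism *I.R.* is read letter by letter; the first letter, I, is pronounced /aɪ/, which begins with a vowel sound.
So the article is *an*: You'll need an I.R. specialist to proceed.

an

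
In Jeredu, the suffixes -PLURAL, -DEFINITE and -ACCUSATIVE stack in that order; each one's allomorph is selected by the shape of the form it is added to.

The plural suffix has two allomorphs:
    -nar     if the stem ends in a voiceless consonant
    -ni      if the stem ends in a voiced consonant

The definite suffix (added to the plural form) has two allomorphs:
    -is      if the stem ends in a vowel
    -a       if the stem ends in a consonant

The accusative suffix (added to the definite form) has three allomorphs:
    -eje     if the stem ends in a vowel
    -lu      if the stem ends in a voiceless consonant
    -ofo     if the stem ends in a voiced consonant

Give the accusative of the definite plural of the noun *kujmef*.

The final consonant of *kujmef* is /f/, which is voiceless, so the plural suffix is -nar, giving *kujmefnar*.
Since the final sound of the plural form *kujmefnar* is /r/ (a consonant), it takes -a, giving *kujmefnara*.
Since the final sound of the definite form *kujmefnara* is /a/ (a vowel), it takes -eje, giving *kujmefnaraeje*.

kujmefnaraeje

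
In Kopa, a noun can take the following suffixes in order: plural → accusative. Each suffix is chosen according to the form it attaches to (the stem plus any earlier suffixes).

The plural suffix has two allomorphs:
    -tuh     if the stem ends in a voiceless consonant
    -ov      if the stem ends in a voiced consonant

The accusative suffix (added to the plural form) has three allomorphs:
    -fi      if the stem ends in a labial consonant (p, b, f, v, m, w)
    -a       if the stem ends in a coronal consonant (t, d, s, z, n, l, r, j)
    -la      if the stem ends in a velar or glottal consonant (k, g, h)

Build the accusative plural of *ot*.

*ot* — final consonant /t/ (voiceless) → -tuh → *ottuh*.
Since the final consonant of the plural form *ottuh* is /h/ (velar/glottal), it takes -la, giving *ottuhla*.

ottuhla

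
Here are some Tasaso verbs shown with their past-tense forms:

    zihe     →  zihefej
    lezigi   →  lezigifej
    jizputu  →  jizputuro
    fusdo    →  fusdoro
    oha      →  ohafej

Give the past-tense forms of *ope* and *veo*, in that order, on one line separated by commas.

Looking at the last vowel of each stem: -ro when the last vowel of the stem is a rounded vowel (*jizputu*, *fusdo*); -fej when the last vowel of the stem is an unrounded vowel (*zihe*, *lezigi*, *oha*).
*ope* — last vowel /e/ (an unrounded vowel) → -fej → *opefej*.
*veo*: last vowel = /o/, a rounded vowel → -ro → *veoro*.

opefej, veoro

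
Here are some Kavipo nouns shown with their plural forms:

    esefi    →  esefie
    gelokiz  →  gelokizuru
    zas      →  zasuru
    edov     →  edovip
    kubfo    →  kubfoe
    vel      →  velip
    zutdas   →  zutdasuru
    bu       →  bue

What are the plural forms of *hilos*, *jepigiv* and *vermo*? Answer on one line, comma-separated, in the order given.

The alternation tracks the final sound of the stem — -uru when the stem ends in a sibilant (*gelokiz*, *zas*, *zutdas*); -ip when the stem ends in a non-sibilant consonant (*edov*, *vel*); -e when the stem ends in a vowel (*esefi*, *kubfo*, *bu*).
Since the final sound of *hilos* is /s/ (a sibilant), it takes -uru, giving *hilosuru*.
*jepigiv*: final sound = /v/, a non-sibilant consonant → -ip → *jepigivip*.
*vermo*: final sound = /o/, a vowel → -e → *vermoe*.

hilosuru, jepigivip, vermoe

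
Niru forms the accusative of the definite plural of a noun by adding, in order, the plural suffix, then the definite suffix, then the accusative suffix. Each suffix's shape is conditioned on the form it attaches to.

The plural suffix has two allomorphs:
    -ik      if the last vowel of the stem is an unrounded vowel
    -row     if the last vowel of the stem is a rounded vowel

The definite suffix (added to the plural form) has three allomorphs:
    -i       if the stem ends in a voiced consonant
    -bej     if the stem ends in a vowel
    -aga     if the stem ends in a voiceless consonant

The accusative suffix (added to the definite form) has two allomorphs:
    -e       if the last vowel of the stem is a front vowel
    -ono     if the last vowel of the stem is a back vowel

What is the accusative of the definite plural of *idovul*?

The last vowel of *idovul* is /u/, which is a rounded vowel, so the plural suffix is -row, giving *idovulrow*.
The final sound of the plural form *idovulrow* is /w/, which is a voiced consonant, so the definite suffix is -i, giving *idovulrowi*.
Since the last vowel of the definite form *idovulrowi* is /i/ (a front vowel), it takes -e, giving *idovulrowie*.

idovulrowie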